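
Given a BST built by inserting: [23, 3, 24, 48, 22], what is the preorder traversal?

Tree insertion order: [23, 3, 24, 48, 22]
Tree (level-order array): [23, 3, 24, None, 22, None, 48]
Preorder traversal: [23, 3, 22, 24, 48]


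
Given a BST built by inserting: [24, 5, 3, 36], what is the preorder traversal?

Tree insertion order: [24, 5, 3, 36]
Tree (level-order array): [24, 5, 36, 3]
Preorder traversal: [24, 5, 3, 36]


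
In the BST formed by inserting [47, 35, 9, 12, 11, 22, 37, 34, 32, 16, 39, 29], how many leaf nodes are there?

Tree built from: [47, 35, 9, 12, 11, 22, 37, 34, 32, 16, 39, 29]
Tree (level-order array): [47, 35, None, 9, 37, None, 12, None, 39, 11, 22, None, None, None, None, 16, 34, None, None, 32, None, 29]
Rule: A leaf has 0 children.
Per-node child counts:
  node 47: 1 child(ren)
  node 35: 2 child(ren)
  node 9: 1 child(ren)
  node 12: 2 child(ren)
  node 11: 0 child(ren)
  node 22: 2 child(ren)
  node 16: 0 child(ren)
  node 34: 1 child(ren)
  node 32: 1 child(ren)
  node 29: 0 child(ren)
  node 37: 1 child(ren)
  node 39: 0 child(ren)
Matching nodes: [11, 16, 29, 39]
Count of leaf nodes: 4


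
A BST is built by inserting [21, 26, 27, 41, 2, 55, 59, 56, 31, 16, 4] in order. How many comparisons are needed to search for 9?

Search path for 9: 21 -> 2 -> 16 -> 4
Found: False
Comparisons: 4


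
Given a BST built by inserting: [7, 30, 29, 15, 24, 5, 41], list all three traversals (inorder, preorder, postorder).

Tree insertion order: [7, 30, 29, 15, 24, 5, 41]
Tree (level-order array): [7, 5, 30, None, None, 29, 41, 15, None, None, None, None, 24]
Inorder (L, root, R): [5, 7, 15, 24, 29, 30, 41]
Preorder (root, L, R): [7, 5, 30, 29, 15, 24, 41]
Postorder (L, R, root): [5, 24, 15, 29, 41, 30, 7]


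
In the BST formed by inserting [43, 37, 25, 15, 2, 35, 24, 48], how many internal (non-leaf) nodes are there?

Tree built from: [43, 37, 25, 15, 2, 35, 24, 48]
Tree (level-order array): [43, 37, 48, 25, None, None, None, 15, 35, 2, 24]
Rule: An internal node has at least one child.
Per-node child counts:
  node 43: 2 child(ren)
  node 37: 1 child(ren)
  node 25: 2 child(ren)
  node 15: 2 child(ren)
  node 2: 0 child(ren)
  node 24: 0 child(ren)
  node 35: 0 child(ren)
  node 48: 0 child(ren)
Matching nodes: [43, 37, 25, 15]
Count of internal (non-leaf) nodes: 4


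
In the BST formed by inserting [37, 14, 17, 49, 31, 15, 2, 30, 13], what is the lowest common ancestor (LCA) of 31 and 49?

Tree insertion order: [37, 14, 17, 49, 31, 15, 2, 30, 13]
Tree (level-order array): [37, 14, 49, 2, 17, None, None, None, 13, 15, 31, None, None, None, None, 30]
In a BST, the LCA of p=31, q=49 is the first node v on the
root-to-leaf path with p <= v <= q (go left if both < v, right if both > v).
Walk from root:
  at 37: 31 <= 37 <= 49, this is the LCA
LCA = 37


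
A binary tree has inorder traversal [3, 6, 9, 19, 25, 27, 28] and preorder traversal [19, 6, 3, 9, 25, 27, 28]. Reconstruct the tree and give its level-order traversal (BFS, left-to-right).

Inorder:  [3, 6, 9, 19, 25, 27, 28]
Preorder: [19, 6, 3, 9, 25, 27, 28]
Algorithm: preorder visits root first, so consume preorder in order;
for each root, split the current inorder slice at that value into
left-subtree inorder and right-subtree inorder, then recurse.
Recursive splits:
  root=19; inorder splits into left=[3, 6, 9], right=[25, 27, 28]
  root=6; inorder splits into left=[3], right=[9]
  root=3; inorder splits into left=[], right=[]
  root=9; inorder splits into left=[], right=[]
  root=25; inorder splits into left=[], right=[27, 28]
  root=27; inorder splits into left=[], right=[28]
  root=28; inorder splits into left=[], right=[]
Reconstructed level-order: [19, 6, 25, 3, 9, 27, 28]


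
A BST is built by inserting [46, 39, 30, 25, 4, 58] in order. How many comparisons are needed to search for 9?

Search path for 9: 46 -> 39 -> 30 -> 25 -> 4
Found: False
Comparisons: 5


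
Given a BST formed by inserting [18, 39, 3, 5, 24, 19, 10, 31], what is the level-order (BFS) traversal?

Tree insertion order: [18, 39, 3, 5, 24, 19, 10, 31]
Tree (level-order array): [18, 3, 39, None, 5, 24, None, None, 10, 19, 31]
BFS from the root, enqueuing left then right child of each popped node:
  queue [18] -> pop 18, enqueue [3, 39], visited so far: [18]
  queue [3, 39] -> pop 3, enqueue [5], visited so far: [18, 3]
  queue [39, 5] -> pop 39, enqueue [24], visited so far: [18, 3, 39]
  queue [5, 24] -> pop 5, enqueue [10], visited so far: [18, 3, 39, 5]
  queue [24, 10] -> pop 24, enqueue [19, 31], visited so far: [18, 3, 39, 5, 24]
  queue [10, 19, 31] -> pop 10, enqueue [none], visited so far: [18, 3, 39, 5, 24, 10]
  queue [19, 31] -> pop 19, enqueue [none], visited so far: [18, 3, 39, 5, 24, 10, 19]
  queue [31] -> pop 31, enqueue [none], visited so far: [18, 3, 39, 5, 24, 10, 19, 31]
Result: [18, 3, 39, 5, 24, 10, 19, 31]


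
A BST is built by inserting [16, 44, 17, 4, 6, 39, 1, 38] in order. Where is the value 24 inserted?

Starting tree (level order): [16, 4, 44, 1, 6, 17, None, None, None, None, None, None, 39, 38]
Insertion path: 16 -> 44 -> 17 -> 39 -> 38
Result: insert 24 as left child of 38
Final tree (level order): [16, 4, 44, 1, 6, 17, None, None, None, None, None, None, 39, 38, None, 24]


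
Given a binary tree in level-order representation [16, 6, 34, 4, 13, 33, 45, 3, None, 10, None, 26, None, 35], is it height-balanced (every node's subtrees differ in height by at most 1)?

Tree (level-order array): [16, 6, 34, 4, 13, 33, 45, 3, None, 10, None, 26, None, 35]
Definition: a tree is height-balanced if, at every node, |h(left) - h(right)| <= 1 (empty subtree has height -1).
Bottom-up per-node check:
  node 3: h_left=-1, h_right=-1, diff=0 [OK], height=0
  node 4: h_left=0, h_right=-1, diff=1 [OK], height=1
  node 10: h_left=-1, h_right=-1, diff=0 [OK], height=0
  node 13: h_left=0, h_right=-1, diff=1 [OK], height=1
  node 6: h_left=1, h_right=1, diff=0 [OK], height=2
  node 26: h_left=-1, h_right=-1, diff=0 [OK], height=0
  node 33: h_left=0, h_right=-1, diff=1 [OK], height=1
  node 35: h_left=-1, h_right=-1, diff=0 [OK], height=0
  node 45: h_left=0, h_right=-1, diff=1 [OK], height=1
  node 34: h_left=1, h_right=1, diff=0 [OK], height=2
  node 16: h_left=2, h_right=2, diff=0 [OK], height=3
All nodes satisfy the balance condition.
Result: Balanced


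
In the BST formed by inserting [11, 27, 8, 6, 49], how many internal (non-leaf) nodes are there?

Tree built from: [11, 27, 8, 6, 49]
Tree (level-order array): [11, 8, 27, 6, None, None, 49]
Rule: An internal node has at least one child.
Per-node child counts:
  node 11: 2 child(ren)
  node 8: 1 child(ren)
  node 6: 0 child(ren)
  node 27: 1 child(ren)
  node 49: 0 child(ren)
Matching nodes: [11, 8, 27]
Count of internal (non-leaf) nodes: 3


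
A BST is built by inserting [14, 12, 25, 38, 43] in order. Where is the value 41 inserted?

Starting tree (level order): [14, 12, 25, None, None, None, 38, None, 43]
Insertion path: 14 -> 25 -> 38 -> 43
Result: insert 41 as left child of 43
Final tree (level order): [14, 12, 25, None, None, None, 38, None, 43, 41]


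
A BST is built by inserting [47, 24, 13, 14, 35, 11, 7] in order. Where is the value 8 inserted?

Starting tree (level order): [47, 24, None, 13, 35, 11, 14, None, None, 7]
Insertion path: 47 -> 24 -> 13 -> 11 -> 7
Result: insert 8 as right child of 7
Final tree (level order): [47, 24, None, 13, 35, 11, 14, None, None, 7, None, None, None, None, 8]


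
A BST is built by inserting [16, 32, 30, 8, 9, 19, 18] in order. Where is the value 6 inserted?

Starting tree (level order): [16, 8, 32, None, 9, 30, None, None, None, 19, None, 18]
Insertion path: 16 -> 8
Result: insert 6 as left child of 8
Final tree (level order): [16, 8, 32, 6, 9, 30, None, None, None, None, None, 19, None, 18]


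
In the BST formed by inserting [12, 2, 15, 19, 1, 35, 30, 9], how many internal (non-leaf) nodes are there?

Tree built from: [12, 2, 15, 19, 1, 35, 30, 9]
Tree (level-order array): [12, 2, 15, 1, 9, None, 19, None, None, None, None, None, 35, 30]
Rule: An internal node has at least one child.
Per-node child counts:
  node 12: 2 child(ren)
  node 2: 2 child(ren)
  node 1: 0 child(ren)
  node 9: 0 child(ren)
  node 15: 1 child(ren)
  node 19: 1 child(ren)
  node 35: 1 child(ren)
  node 30: 0 child(ren)
Matching nodes: [12, 2, 15, 19, 35]
Count of internal (non-leaf) nodes: 5


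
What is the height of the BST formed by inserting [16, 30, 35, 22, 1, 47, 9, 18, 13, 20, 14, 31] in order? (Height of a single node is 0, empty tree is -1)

Insertion order: [16, 30, 35, 22, 1, 47, 9, 18, 13, 20, 14, 31]
Tree (level-order array): [16, 1, 30, None, 9, 22, 35, None, 13, 18, None, 31, 47, None, 14, None, 20]
Compute height bottom-up (empty subtree = -1):
  height(14) = 1 + max(-1, -1) = 0
  height(13) = 1 + max(-1, 0) = 1
  height(9) = 1 + max(-1, 1) = 2
  height(1) = 1 + max(-1, 2) = 3
  height(20) = 1 + max(-1, -1) = 0
  height(18) = 1 + max(-1, 0) = 1
  height(22) = 1 + max(1, -1) = 2
  height(31) = 1 + max(-1, -1) = 0
  height(47) = 1 + max(-1, -1) = 0
  height(35) = 1 + max(0, 0) = 1
  height(30) = 1 + max(2, 1) = 3
  height(16) = 1 + max(3, 3) = 4
Height = 4


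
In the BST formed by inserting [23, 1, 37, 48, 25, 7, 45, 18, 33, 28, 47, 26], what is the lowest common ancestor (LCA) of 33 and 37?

Tree insertion order: [23, 1, 37, 48, 25, 7, 45, 18, 33, 28, 47, 26]
Tree (level-order array): [23, 1, 37, None, 7, 25, 48, None, 18, None, 33, 45, None, None, None, 28, None, None, 47, 26]
In a BST, the LCA of p=33, q=37 is the first node v on the
root-to-leaf path with p <= v <= q (go left if both < v, right if both > v).
Walk from root:
  at 23: both 33 and 37 > 23, go right
  at 37: 33 <= 37 <= 37, this is the LCA
LCA = 37


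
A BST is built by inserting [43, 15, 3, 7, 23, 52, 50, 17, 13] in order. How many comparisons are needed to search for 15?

Search path for 15: 43 -> 15
Found: True
Comparisons: 2


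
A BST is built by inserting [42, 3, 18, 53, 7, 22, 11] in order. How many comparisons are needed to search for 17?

Search path for 17: 42 -> 3 -> 18 -> 7 -> 11
Found: False
Comparisons: 5


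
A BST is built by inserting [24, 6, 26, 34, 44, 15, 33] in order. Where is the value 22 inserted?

Starting tree (level order): [24, 6, 26, None, 15, None, 34, None, None, 33, 44]
Insertion path: 24 -> 6 -> 15
Result: insert 22 as right child of 15
Final tree (level order): [24, 6, 26, None, 15, None, 34, None, 22, 33, 44]


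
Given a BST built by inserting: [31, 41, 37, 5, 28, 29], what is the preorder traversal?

Tree insertion order: [31, 41, 37, 5, 28, 29]
Tree (level-order array): [31, 5, 41, None, 28, 37, None, None, 29]
Preorder traversal: [31, 5, 28, 29, 41, 37]


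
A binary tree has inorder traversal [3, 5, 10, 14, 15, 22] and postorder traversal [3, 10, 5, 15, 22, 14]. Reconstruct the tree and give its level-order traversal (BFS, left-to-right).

Inorder:   [3, 5, 10, 14, 15, 22]
Postorder: [3, 10, 5, 15, 22, 14]
Algorithm: postorder visits root last, so walk postorder right-to-left;
each value is the root of the current inorder slice — split it at that
value, recurse on the right subtree first, then the left.
Recursive splits:
  root=14; inorder splits into left=[3, 5, 10], right=[15, 22]
  root=22; inorder splits into left=[15], right=[]
  root=15; inorder splits into left=[], right=[]
  root=5; inorder splits into left=[3], right=[10]
  root=10; inorder splits into left=[], right=[]
  root=3; inorder splits into left=[], right=[]
Reconstructed level-order: [14, 5, 22, 3, 10, 15]


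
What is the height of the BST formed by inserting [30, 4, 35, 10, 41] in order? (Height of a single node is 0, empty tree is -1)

Insertion order: [30, 4, 35, 10, 41]
Tree (level-order array): [30, 4, 35, None, 10, None, 41]
Compute height bottom-up (empty subtree = -1):
  height(10) = 1 + max(-1, -1) = 0
  height(4) = 1 + max(-1, 0) = 1
  height(41) = 1 + max(-1, -1) = 0
  height(35) = 1 + max(-1, 0) = 1
  height(30) = 1 + max(1, 1) = 2
Height = 2


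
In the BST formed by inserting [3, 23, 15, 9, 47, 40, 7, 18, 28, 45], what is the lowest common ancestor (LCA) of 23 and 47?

Tree insertion order: [3, 23, 15, 9, 47, 40, 7, 18, 28, 45]
Tree (level-order array): [3, None, 23, 15, 47, 9, 18, 40, None, 7, None, None, None, 28, 45]
In a BST, the LCA of p=23, q=47 is the first node v on the
root-to-leaf path with p <= v <= q (go left if both < v, right if both > v).
Walk from root:
  at 3: both 23 and 47 > 3, go right
  at 23: 23 <= 23 <= 47, this is the LCA
LCA = 23


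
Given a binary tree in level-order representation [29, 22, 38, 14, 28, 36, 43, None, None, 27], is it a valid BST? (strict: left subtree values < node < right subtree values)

Level-order array: [29, 22, 38, 14, 28, 36, 43, None, None, 27]
Validate using subtree bounds (lo, hi): at each node, require lo < value < hi,
then recurse left with hi=value and right with lo=value.
Preorder trace (stopping at first violation):
  at node 29 with bounds (-inf, +inf): OK
  at node 22 with bounds (-inf, 29): OK
  at node 14 with bounds (-inf, 22): OK
  at node 28 with bounds (22, 29): OK
  at node 27 with bounds (22, 28): OK
  at node 38 with bounds (29, +inf): OK
  at node 36 with bounds (29, 38): OK
  at node 43 with bounds (38, +inf): OK
No violation found at any node.
Result: Valid BST


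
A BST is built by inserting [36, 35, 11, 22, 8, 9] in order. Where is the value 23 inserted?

Starting tree (level order): [36, 35, None, 11, None, 8, 22, None, 9]
Insertion path: 36 -> 35 -> 11 -> 22
Result: insert 23 as right child of 22
Final tree (level order): [36, 35, None, 11, None, 8, 22, None, 9, None, 23]


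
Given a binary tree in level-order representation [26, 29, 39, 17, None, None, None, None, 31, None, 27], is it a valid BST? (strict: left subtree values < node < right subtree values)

Level-order array: [26, 29, 39, 17, None, None, None, None, 31, None, 27]
Validate using subtree bounds (lo, hi): at each node, require lo < value < hi,
then recurse left with hi=value and right with lo=value.
Preorder trace (stopping at first violation):
  at node 26 with bounds (-inf, +inf): OK
  at node 29 with bounds (-inf, 26): VIOLATION
Node 29 violates its bound: not (-inf < 29 < 26).
Result: Not a valid BST


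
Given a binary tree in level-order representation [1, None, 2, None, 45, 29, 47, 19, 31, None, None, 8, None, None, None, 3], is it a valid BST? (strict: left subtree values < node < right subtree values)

Level-order array: [1, None, 2, None, 45, 29, 47, 19, 31, None, None, 8, None, None, None, 3]
Validate using subtree bounds (lo, hi): at each node, require lo < value < hi,
then recurse left with hi=value and right with lo=value.
Preorder trace (stopping at first violation):
  at node 1 with bounds (-inf, +inf): OK
  at node 2 with bounds (1, +inf): OK
  at node 45 with bounds (2, +inf): OK
  at node 29 with bounds (2, 45): OK
  at node 19 with bounds (2, 29): OK
  at node 8 with bounds (2, 19): OK
  at node 3 with bounds (2, 8): OK
  at node 31 with bounds (29, 45): OK
  at node 47 with bounds (45, +inf): OK
No violation found at any node.
Result: Valid BST


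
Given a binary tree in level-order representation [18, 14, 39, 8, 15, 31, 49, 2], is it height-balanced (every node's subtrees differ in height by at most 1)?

Tree (level-order array): [18, 14, 39, 8, 15, 31, 49, 2]
Definition: a tree is height-balanced if, at every node, |h(left) - h(right)| <= 1 (empty subtree has height -1).
Bottom-up per-node check:
  node 2: h_left=-1, h_right=-1, diff=0 [OK], height=0
  node 8: h_left=0, h_right=-1, diff=1 [OK], height=1
  node 15: h_left=-1, h_right=-1, diff=0 [OK], height=0
  node 14: h_left=1, h_right=0, diff=1 [OK], height=2
  node 31: h_left=-1, h_right=-1, diff=0 [OK], height=0
  node 49: h_left=-1, h_right=-1, diff=0 [OK], height=0
  node 39: h_left=0, h_right=0, diff=0 [OK], height=1
  node 18: h_left=2, h_right=1, diff=1 [OK], height=3
All nodes satisfy the balance condition.
Result: Balanced


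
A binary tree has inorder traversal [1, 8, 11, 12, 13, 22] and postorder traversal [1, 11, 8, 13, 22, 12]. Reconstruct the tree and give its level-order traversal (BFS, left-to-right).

Inorder:   [1, 8, 11, 12, 13, 22]
Postorder: [1, 11, 8, 13, 22, 12]
Algorithm: postorder visits root last, so walk postorder right-to-left;
each value is the root of the current inorder slice — split it at that
value, recurse on the right subtree first, then the left.
Recursive splits:
  root=12; inorder splits into left=[1, 8, 11], right=[13, 22]
  root=22; inorder splits into left=[13], right=[]
  root=13; inorder splits into left=[], right=[]
  root=8; inorder splits into left=[1], right=[11]
  root=11; inorder splits into left=[], right=[]
  root=1; inorder splits into left=[], right=[]
Reconstructed level-order: [12, 8, 22, 1, 11, 13]


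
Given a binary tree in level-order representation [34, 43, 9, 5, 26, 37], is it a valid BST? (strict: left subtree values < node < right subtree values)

Level-order array: [34, 43, 9, 5, 26, 37]
Validate using subtree bounds (lo, hi): at each node, require lo < value < hi,
then recurse left with hi=value and right with lo=value.
Preorder trace (stopping at first violation):
  at node 34 with bounds (-inf, +inf): OK
  at node 43 with bounds (-inf, 34): VIOLATION
Node 43 violates its bound: not (-inf < 43 < 34).
Result: Not a valid BST


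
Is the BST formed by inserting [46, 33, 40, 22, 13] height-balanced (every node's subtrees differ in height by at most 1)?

Tree (level-order array): [46, 33, None, 22, 40, 13]
Definition: a tree is height-balanced if, at every node, |h(left) - h(right)| <= 1 (empty subtree has height -1).
Bottom-up per-node check:
  node 13: h_left=-1, h_right=-1, diff=0 [OK], height=0
  node 22: h_left=0, h_right=-1, diff=1 [OK], height=1
  node 40: h_left=-1, h_right=-1, diff=0 [OK], height=0
  node 33: h_left=1, h_right=0, diff=1 [OK], height=2
  node 46: h_left=2, h_right=-1, diff=3 [FAIL (|2--1|=3 > 1)], height=3
Node 46 violates the condition: |2 - -1| = 3 > 1.
Result: Not balanced


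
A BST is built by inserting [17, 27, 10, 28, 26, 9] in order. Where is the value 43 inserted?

Starting tree (level order): [17, 10, 27, 9, None, 26, 28]
Insertion path: 17 -> 27 -> 28
Result: insert 43 as right child of 28
Final tree (level order): [17, 10, 27, 9, None, 26, 28, None, None, None, None, None, 43]


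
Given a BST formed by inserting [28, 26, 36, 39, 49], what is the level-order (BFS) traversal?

Tree insertion order: [28, 26, 36, 39, 49]
Tree (level-order array): [28, 26, 36, None, None, None, 39, None, 49]
BFS from the root, enqueuing left then right child of each popped node:
  queue [28] -> pop 28, enqueue [26, 36], visited so far: [28]
  queue [26, 36] -> pop 26, enqueue [none], visited so far: [28, 26]
  queue [36] -> pop 36, enqueue [39], visited so far: [28, 26, 36]
  queue [39] -> pop 39, enqueue [49], visited so far: [28, 26, 36, 39]
  queue [49] -> pop 49, enqueue [none], visited so far: [28, 26, 36, 39, 49]
Result: [28, 26, 36, 39, 49]


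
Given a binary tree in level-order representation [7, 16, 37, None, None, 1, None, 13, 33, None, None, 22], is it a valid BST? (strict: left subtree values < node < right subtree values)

Level-order array: [7, 16, 37, None, None, 1, None, 13, 33, None, None, 22]
Validate using subtree bounds (lo, hi): at each node, require lo < value < hi,
then recurse left with hi=value and right with lo=value.
Preorder trace (stopping at first violation):
  at node 7 with bounds (-inf, +inf): OK
  at node 16 with bounds (-inf, 7): VIOLATION
Node 16 violates its bound: not (-inf < 16 < 7).
Result: Not a valid BST


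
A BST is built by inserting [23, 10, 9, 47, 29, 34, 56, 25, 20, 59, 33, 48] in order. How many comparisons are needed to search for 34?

Search path for 34: 23 -> 47 -> 29 -> 34
Found: True
Comparisons: 4


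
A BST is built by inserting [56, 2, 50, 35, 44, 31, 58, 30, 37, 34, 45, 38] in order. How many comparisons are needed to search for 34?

Search path for 34: 56 -> 2 -> 50 -> 35 -> 31 -> 34
Found: True
Comparisons: 6


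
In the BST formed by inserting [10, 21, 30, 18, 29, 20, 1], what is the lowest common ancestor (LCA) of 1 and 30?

Tree insertion order: [10, 21, 30, 18, 29, 20, 1]
Tree (level-order array): [10, 1, 21, None, None, 18, 30, None, 20, 29]
In a BST, the LCA of p=1, q=30 is the first node v on the
root-to-leaf path with p <= v <= q (go left if both < v, right if both > v).
Walk from root:
  at 10: 1 <= 10 <= 30, this is the LCA
LCA = 10


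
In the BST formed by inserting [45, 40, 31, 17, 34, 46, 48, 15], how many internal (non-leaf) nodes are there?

Tree built from: [45, 40, 31, 17, 34, 46, 48, 15]
Tree (level-order array): [45, 40, 46, 31, None, None, 48, 17, 34, None, None, 15]
Rule: An internal node has at least one child.
Per-node child counts:
  node 45: 2 child(ren)
  node 40: 1 child(ren)
  node 31: 2 child(ren)
  node 17: 1 child(ren)
  node 15: 0 child(ren)
  node 34: 0 child(ren)
  node 46: 1 child(ren)
  node 48: 0 child(ren)
Matching nodes: [45, 40, 31, 17, 46]
Count of internal (non-leaf) nodes: 5


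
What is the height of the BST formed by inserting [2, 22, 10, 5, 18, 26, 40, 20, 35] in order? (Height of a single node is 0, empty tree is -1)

Insertion order: [2, 22, 10, 5, 18, 26, 40, 20, 35]
Tree (level-order array): [2, None, 22, 10, 26, 5, 18, None, 40, None, None, None, 20, 35]
Compute height bottom-up (empty subtree = -1):
  height(5) = 1 + max(-1, -1) = 0
  height(20) = 1 + max(-1, -1) = 0
  height(18) = 1 + max(-1, 0) = 1
  height(10) = 1 + max(0, 1) = 2
  height(35) = 1 + max(-1, -1) = 0
  height(40) = 1 + max(0, -1) = 1
  height(26) = 1 + max(-1, 1) = 2
  height(22) = 1 + max(2, 2) = 3
  height(2) = 1 + max(-1, 3) = 4
Height = 4


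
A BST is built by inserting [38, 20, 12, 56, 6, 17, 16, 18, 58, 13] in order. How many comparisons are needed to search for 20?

Search path for 20: 38 -> 20
Found: True
Comparisons: 2


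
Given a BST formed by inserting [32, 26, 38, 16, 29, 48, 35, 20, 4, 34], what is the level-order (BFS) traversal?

Tree insertion order: [32, 26, 38, 16, 29, 48, 35, 20, 4, 34]
Tree (level-order array): [32, 26, 38, 16, 29, 35, 48, 4, 20, None, None, 34]
BFS from the root, enqueuing left then right child of each popped node:
  queue [32] -> pop 32, enqueue [26, 38], visited so far: [32]
  queue [26, 38] -> pop 26, enqueue [16, 29], visited so far: [32, 26]
  queue [38, 16, 29] -> pop 38, enqueue [35, 48], visited so far: [32, 26, 38]
  queue [16, 29, 35, 48] -> pop 16, enqueue [4, 20], visited so far: [32, 26, 38, 16]
  queue [29, 35, 48, 4, 20] -> pop 29, enqueue [none], visited so far: [32, 26, 38, 16, 29]
  queue [35, 48, 4, 20] -> pop 35, enqueue [34], visited so far: [32, 26, 38, 16, 29, 35]
  queue [48, 4, 20, 34] -> pop 48, enqueue [none], visited so far: [32, 26, 38, 16, 29, 35, 48]
  queue [4, 20, 34] -> pop 4, enqueue [none], visited so far: [32, 26, 38, 16, 29, 35, 48, 4]
  queue [20, 34] -> pop 20, enqueue [none], visited so far: [32, 26, 38, 16, 29, 35, 48, 4, 20]
  queue [34] -> pop 34, enqueue [none], visited so far: [32, 26, 38, 16, 29, 35, 48, 4, 20, 34]
Result: [32, 26, 38, 16, 29, 35, 48, 4, 20, 34]


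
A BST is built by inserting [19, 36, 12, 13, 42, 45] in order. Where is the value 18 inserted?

Starting tree (level order): [19, 12, 36, None, 13, None, 42, None, None, None, 45]
Insertion path: 19 -> 12 -> 13
Result: insert 18 as right child of 13
Final tree (level order): [19, 12, 36, None, 13, None, 42, None, 18, None, 45]


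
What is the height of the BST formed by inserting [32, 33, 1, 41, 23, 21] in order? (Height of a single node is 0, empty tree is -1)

Insertion order: [32, 33, 1, 41, 23, 21]
Tree (level-order array): [32, 1, 33, None, 23, None, 41, 21]
Compute height bottom-up (empty subtree = -1):
  height(21) = 1 + max(-1, -1) = 0
  height(23) = 1 + max(0, -1) = 1
  height(1) = 1 + max(-1, 1) = 2
  height(41) = 1 + max(-1, -1) = 0
  height(33) = 1 + max(-1, 0) = 1
  height(32) = 1 + max(2, 1) = 3
Height = 3


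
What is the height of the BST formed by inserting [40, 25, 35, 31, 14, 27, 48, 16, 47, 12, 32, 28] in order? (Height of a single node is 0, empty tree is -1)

Insertion order: [40, 25, 35, 31, 14, 27, 48, 16, 47, 12, 32, 28]
Tree (level-order array): [40, 25, 48, 14, 35, 47, None, 12, 16, 31, None, None, None, None, None, None, None, 27, 32, None, 28]
Compute height bottom-up (empty subtree = -1):
  height(12) = 1 + max(-1, -1) = 0
  height(16) = 1 + max(-1, -1) = 0
  height(14) = 1 + max(0, 0) = 1
  height(28) = 1 + max(-1, -1) = 0
  height(27) = 1 + max(-1, 0) = 1
  height(32) = 1 + max(-1, -1) = 0
  height(31) = 1 + max(1, 0) = 2
  height(35) = 1 + max(2, -1) = 3
  height(25) = 1 + max(1, 3) = 4
  height(47) = 1 + max(-1, -1) = 0
  height(48) = 1 + max(0, -1) = 1
  height(40) = 1 + max(4, 1) = 5
Height = 5


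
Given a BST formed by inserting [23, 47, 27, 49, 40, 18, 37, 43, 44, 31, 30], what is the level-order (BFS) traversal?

Tree insertion order: [23, 47, 27, 49, 40, 18, 37, 43, 44, 31, 30]
Tree (level-order array): [23, 18, 47, None, None, 27, 49, None, 40, None, None, 37, 43, 31, None, None, 44, 30]
BFS from the root, enqueuing left then right child of each popped node:
  queue [23] -> pop 23, enqueue [18, 47], visited so far: [23]
  queue [18, 47] -> pop 18, enqueue [none], visited so far: [23, 18]
  queue [47] -> pop 47, enqueue [27, 49], visited so far: [23, 18, 47]
  queue [27, 49] -> pop 27, enqueue [40], visited so far: [23, 18, 47, 27]
  queue [49, 40] -> pop 49, enqueue [none], visited so far: [23, 18, 47, 27, 49]
  queue [40] -> pop 40, enqueue [37, 43], visited so far: [23, 18, 47, 27, 49, 40]
  queue [37, 43] -> pop 37, enqueue [31], visited so far: [23, 18, 47, 27, 49, 40, 37]
  queue [43, 31] -> pop 43, enqueue [44], visited so far: [23, 18, 47, 27, 49, 40, 37, 43]
  queue [31, 44] -> pop 31, enqueue [30], visited so far: [23, 18, 47, 27, 49, 40, 37, 43, 31]
  queue [44, 30] -> pop 44, enqueue [none], visited so far: [23, 18, 47, 27, 49, 40, 37, 43, 31, 44]
  queue [30] -> pop 30, enqueue [none], visited so far: [23, 18, 47, 27, 49, 40, 37, 43, 31, 44, 30]
Result: [23, 18, 47, 27, 49, 40, 37, 43, 31, 44, 30]


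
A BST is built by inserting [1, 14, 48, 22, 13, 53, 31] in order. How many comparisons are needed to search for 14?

Search path for 14: 1 -> 14
Found: True
Comparisons: 2


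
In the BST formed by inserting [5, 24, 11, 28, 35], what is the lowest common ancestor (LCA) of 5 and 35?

Tree insertion order: [5, 24, 11, 28, 35]
Tree (level-order array): [5, None, 24, 11, 28, None, None, None, 35]
In a BST, the LCA of p=5, q=35 is the first node v on the
root-to-leaf path with p <= v <= q (go left if both < v, right if both > v).
Walk from root:
  at 5: 5 <= 5 <= 35, this is the LCA
LCA = 5


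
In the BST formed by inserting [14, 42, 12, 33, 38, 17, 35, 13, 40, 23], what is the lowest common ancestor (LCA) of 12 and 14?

Tree insertion order: [14, 42, 12, 33, 38, 17, 35, 13, 40, 23]
Tree (level-order array): [14, 12, 42, None, 13, 33, None, None, None, 17, 38, None, 23, 35, 40]
In a BST, the LCA of p=12, q=14 is the first node v on the
root-to-leaf path with p <= v <= q (go left if both < v, right if both > v).
Walk from root:
  at 14: 12 <= 14 <= 14, this is the LCA
LCA = 14


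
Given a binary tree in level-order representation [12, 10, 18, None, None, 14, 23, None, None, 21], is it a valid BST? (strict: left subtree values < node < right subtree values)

Level-order array: [12, 10, 18, None, None, 14, 23, None, None, 21]
Validate using subtree bounds (lo, hi): at each node, require lo < value < hi,
then recurse left with hi=value and right with lo=value.
Preorder trace (stopping at first violation):
  at node 12 with bounds (-inf, +inf): OK
  at node 10 with bounds (-inf, 12): OK
  at node 18 with bounds (12, +inf): OK
  at node 14 with bounds (12, 18): OK
  at node 23 with bounds (18, +inf): OK
  at node 21 with bounds (18, 23): OK
No violation found at any node.
Result: Valid BST


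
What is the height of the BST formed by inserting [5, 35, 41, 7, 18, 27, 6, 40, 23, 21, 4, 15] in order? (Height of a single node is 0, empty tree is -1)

Insertion order: [5, 35, 41, 7, 18, 27, 6, 40, 23, 21, 4, 15]
Tree (level-order array): [5, 4, 35, None, None, 7, 41, 6, 18, 40, None, None, None, 15, 27, None, None, None, None, 23, None, 21]
Compute height bottom-up (empty subtree = -1):
  height(4) = 1 + max(-1, -1) = 0
  height(6) = 1 + max(-1, -1) = 0
  height(15) = 1 + max(-1, -1) = 0
  height(21) = 1 + max(-1, -1) = 0
  height(23) = 1 + max(0, -1) = 1
  height(27) = 1 + max(1, -1) = 2
  height(18) = 1 + max(0, 2) = 3
  height(7) = 1 + max(0, 3) = 4
  height(40) = 1 + max(-1, -1) = 0
  height(41) = 1 + max(0, -1) = 1
  height(35) = 1 + max(4, 1) = 5
  height(5) = 1 + max(0, 5) = 6
Height = 6


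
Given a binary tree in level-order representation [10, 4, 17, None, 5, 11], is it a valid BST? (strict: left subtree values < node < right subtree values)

Level-order array: [10, 4, 17, None, 5, 11]
Validate using subtree bounds (lo, hi): at each node, require lo < value < hi,
then recurse left with hi=value and right with lo=value.
Preorder trace (stopping at first violation):
  at node 10 with bounds (-inf, +inf): OK
  at node 4 with bounds (-inf, 10): OK
  at node 5 with bounds (4, 10): OK
  at node 17 with bounds (10, +inf): OK
  at node 11 with bounds (10, 17): OK
No violation found at any node.
Result: Valid BST


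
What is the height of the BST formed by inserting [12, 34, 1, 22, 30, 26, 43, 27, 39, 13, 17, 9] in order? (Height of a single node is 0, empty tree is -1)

Insertion order: [12, 34, 1, 22, 30, 26, 43, 27, 39, 13, 17, 9]
Tree (level-order array): [12, 1, 34, None, 9, 22, 43, None, None, 13, 30, 39, None, None, 17, 26, None, None, None, None, None, None, 27]
Compute height bottom-up (empty subtree = -1):
  height(9) = 1 + max(-1, -1) = 0
  height(1) = 1 + max(-1, 0) = 1
  height(17) = 1 + max(-1, -1) = 0
  height(13) = 1 + max(-1, 0) = 1
  height(27) = 1 + max(-1, -1) = 0
  height(26) = 1 + max(-1, 0) = 1
  height(30) = 1 + max(1, -1) = 2
  height(22) = 1 + max(1, 2) = 3
  height(39) = 1 + max(-1, -1) = 0
  height(43) = 1 + max(0, -1) = 1
  height(34) = 1 + max(3, 1) = 4
  height(12) = 1 + max(1, 4) = 5
Height = 5


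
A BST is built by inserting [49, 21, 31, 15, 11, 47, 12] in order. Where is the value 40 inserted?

Starting tree (level order): [49, 21, None, 15, 31, 11, None, None, 47, None, 12]
Insertion path: 49 -> 21 -> 31 -> 47
Result: insert 40 as left child of 47
Final tree (level order): [49, 21, None, 15, 31, 11, None, None, 47, None, 12, 40]


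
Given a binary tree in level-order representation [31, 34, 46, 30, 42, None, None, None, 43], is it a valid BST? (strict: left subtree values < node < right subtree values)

Level-order array: [31, 34, 46, 30, 42, None, None, None, 43]
Validate using subtree bounds (lo, hi): at each node, require lo < value < hi,
then recurse left with hi=value and right with lo=value.
Preorder trace (stopping at first violation):
  at node 31 with bounds (-inf, +inf): OK
  at node 34 with bounds (-inf, 31): VIOLATION
Node 34 violates its bound: not (-inf < 34 < 31).
Result: Not a valid BST


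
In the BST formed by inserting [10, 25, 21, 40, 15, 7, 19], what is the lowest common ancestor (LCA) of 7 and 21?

Tree insertion order: [10, 25, 21, 40, 15, 7, 19]
Tree (level-order array): [10, 7, 25, None, None, 21, 40, 15, None, None, None, None, 19]
In a BST, the LCA of p=7, q=21 is the first node v on the
root-to-leaf path with p <= v <= q (go left if both < v, right if both > v).
Walk from root:
  at 10: 7 <= 10 <= 21, this is the LCA
LCA = 10


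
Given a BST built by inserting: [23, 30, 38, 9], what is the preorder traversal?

Tree insertion order: [23, 30, 38, 9]
Tree (level-order array): [23, 9, 30, None, None, None, 38]
Preorder traversal: [23, 9, 30, 38]


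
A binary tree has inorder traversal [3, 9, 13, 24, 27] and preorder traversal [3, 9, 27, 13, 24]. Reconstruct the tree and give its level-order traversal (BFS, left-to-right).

Inorder:  [3, 9, 13, 24, 27]
Preorder: [3, 9, 27, 13, 24]
Algorithm: preorder visits root first, so consume preorder in order;
for each root, split the current inorder slice at that value into
left-subtree inorder and right-subtree inorder, then recurse.
Recursive splits:
  root=3; inorder splits into left=[], right=[9, 13, 24, 27]
  root=9; inorder splits into left=[], right=[13, 24, 27]
  root=27; inorder splits into left=[13, 24], right=[]
  root=13; inorder splits into left=[], right=[24]
  root=24; inorder splits into left=[], right=[]
Reconstructed level-order: [3, 9, 27, 13, 24]


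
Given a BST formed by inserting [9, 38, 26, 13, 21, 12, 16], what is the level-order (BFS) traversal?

Tree insertion order: [9, 38, 26, 13, 21, 12, 16]
Tree (level-order array): [9, None, 38, 26, None, 13, None, 12, 21, None, None, 16]
BFS from the root, enqueuing left then right child of each popped node:
  queue [9] -> pop 9, enqueue [38], visited so far: [9]
  queue [38] -> pop 38, enqueue [26], visited so far: [9, 38]
  queue [26] -> pop 26, enqueue [13], visited so far: [9, 38, 26]
  queue [13] -> pop 13, enqueue [12, 21], visited so far: [9, 38, 26, 13]
  queue [12, 21] -> pop 12, enqueue [none], visited so far: [9, 38, 26, 13, 12]
  queue [21] -> pop 21, enqueue [16], visited so far: [9, 38, 26, 13, 12, 21]
  queue [16] -> pop 16, enqueue [none], visited so far: [9, 38, 26, 13, 12, 21, 16]
Result: [9, 38, 26, 13, 12, 21, 16]


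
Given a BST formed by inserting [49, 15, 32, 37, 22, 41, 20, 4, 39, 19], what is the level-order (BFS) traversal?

Tree insertion order: [49, 15, 32, 37, 22, 41, 20, 4, 39, 19]
Tree (level-order array): [49, 15, None, 4, 32, None, None, 22, 37, 20, None, None, 41, 19, None, 39]
BFS from the root, enqueuing left then right child of each popped node:
  queue [49] -> pop 49, enqueue [15], visited so far: [49]
  queue [15] -> pop 15, enqueue [4, 32], visited so far: [49, 15]
  queue [4, 32] -> pop 4, enqueue [none], visited so far: [49, 15, 4]
  queue [32] -> pop 32, enqueue [22, 37], visited so far: [49, 15, 4, 32]
  queue [22, 37] -> pop 22, enqueue [20], visited so far: [49, 15, 4, 32, 22]
  queue [37, 20] -> pop 37, enqueue [41], visited so far: [49, 15, 4, 32, 22, 37]
  queue [20, 41] -> pop 20, enqueue [19], visited so far: [49, 15, 4, 32, 22, 37, 20]
  queue [41, 19] -> pop 41, enqueue [39], visited so far: [49, 15, 4, 32, 22, 37, 20, 41]
  queue [19, 39] -> pop 19, enqueue [none], visited so far: [49, 15, 4, 32, 22, 37, 20, 41, 19]
  queue [39] -> pop 39, enqueue [none], visited so far: [49, 15, 4, 32, 22, 37, 20, 41, 19, 39]
Result: [49, 15, 4, 32, 22, 37, 20, 41, 19, 39]


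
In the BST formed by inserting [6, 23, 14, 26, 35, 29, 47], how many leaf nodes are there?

Tree built from: [6, 23, 14, 26, 35, 29, 47]
Tree (level-order array): [6, None, 23, 14, 26, None, None, None, 35, 29, 47]
Rule: A leaf has 0 children.
Per-node child counts:
  node 6: 1 child(ren)
  node 23: 2 child(ren)
  node 14: 0 child(ren)
  node 26: 1 child(ren)
  node 35: 2 child(ren)
  node 29: 0 child(ren)
  node 47: 0 child(ren)
Matching nodes: [14, 29, 47]
Count of leaf nodes: 3


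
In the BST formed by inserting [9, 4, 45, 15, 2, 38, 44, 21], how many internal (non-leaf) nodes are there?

Tree built from: [9, 4, 45, 15, 2, 38, 44, 21]
Tree (level-order array): [9, 4, 45, 2, None, 15, None, None, None, None, 38, 21, 44]
Rule: An internal node has at least one child.
Per-node child counts:
  node 9: 2 child(ren)
  node 4: 1 child(ren)
  node 2: 0 child(ren)
  node 45: 1 child(ren)
  node 15: 1 child(ren)
  node 38: 2 child(ren)
  node 21: 0 child(ren)
  node 44: 0 child(ren)
Matching nodes: [9, 4, 45, 15, 38]
Count of internal (non-leaf) nodes: 5


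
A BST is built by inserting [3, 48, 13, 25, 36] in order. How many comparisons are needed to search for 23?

Search path for 23: 3 -> 48 -> 13 -> 25
Found: False
Comparisons: 4


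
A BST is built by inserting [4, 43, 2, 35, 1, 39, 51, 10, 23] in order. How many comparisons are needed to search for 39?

Search path for 39: 4 -> 43 -> 35 -> 39
Found: True
Comparisons: 4


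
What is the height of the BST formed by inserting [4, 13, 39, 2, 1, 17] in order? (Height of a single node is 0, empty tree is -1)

Insertion order: [4, 13, 39, 2, 1, 17]
Tree (level-order array): [4, 2, 13, 1, None, None, 39, None, None, 17]
Compute height bottom-up (empty subtree = -1):
  height(1) = 1 + max(-1, -1) = 0
  height(2) = 1 + max(0, -1) = 1
  height(17) = 1 + max(-1, -1) = 0
  height(39) = 1 + max(0, -1) = 1
  height(13) = 1 + max(-1, 1) = 2
  height(4) = 1 + max(1, 2) = 3
Height = 3


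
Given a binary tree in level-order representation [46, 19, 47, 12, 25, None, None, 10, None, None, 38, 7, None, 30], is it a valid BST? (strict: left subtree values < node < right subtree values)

Level-order array: [46, 19, 47, 12, 25, None, None, 10, None, None, 38, 7, None, 30]
Validate using subtree bounds (lo, hi): at each node, require lo < value < hi,
then recurse left with hi=value and right with lo=value.
Preorder trace (stopping at first violation):
  at node 46 with bounds (-inf, +inf): OK
  at node 19 with bounds (-inf, 46): OK
  at node 12 with bounds (-inf, 19): OK
  at node 10 with bounds (-inf, 12): OK
  at node 7 with bounds (-inf, 10): OK
  at node 25 with bounds (19, 46): OK
  at node 38 with bounds (25, 46): OK
  at node 30 with bounds (25, 38): OK
  at node 47 with bounds (46, +inf): OK
No violation found at any node.
Result: Valid BST


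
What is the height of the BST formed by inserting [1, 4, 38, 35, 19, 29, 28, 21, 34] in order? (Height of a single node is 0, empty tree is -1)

Insertion order: [1, 4, 38, 35, 19, 29, 28, 21, 34]
Tree (level-order array): [1, None, 4, None, 38, 35, None, 19, None, None, 29, 28, 34, 21]
Compute height bottom-up (empty subtree = -1):
  height(21) = 1 + max(-1, -1) = 0
  height(28) = 1 + max(0, -1) = 1
  height(34) = 1 + max(-1, -1) = 0
  height(29) = 1 + max(1, 0) = 2
  height(19) = 1 + max(-1, 2) = 3
  height(35) = 1 + max(3, -1) = 4
  height(38) = 1 + max(4, -1) = 5
  height(4) = 1 + max(-1, 5) = 6
  height(1) = 1 + max(-1, 6) = 7
Height = 7


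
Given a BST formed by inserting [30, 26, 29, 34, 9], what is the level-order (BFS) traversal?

Tree insertion order: [30, 26, 29, 34, 9]
Tree (level-order array): [30, 26, 34, 9, 29]
BFS from the root, enqueuing left then right child of each popped node:
  queue [30] -> pop 30, enqueue [26, 34], visited so far: [30]
  queue [26, 34] -> pop 26, enqueue [9, 29], visited so far: [30, 26]
  queue [34, 9, 29] -> pop 34, enqueue [none], visited so far: [30, 26, 34]
  queue [9, 29] -> pop 9, enqueue [none], visited so far: [30, 26, 34, 9]
  queue [29] -> pop 29, enqueue [none], visited so far: [30, 26, 34, 9, 29]
Result: [30, 26, 34, 9, 29]


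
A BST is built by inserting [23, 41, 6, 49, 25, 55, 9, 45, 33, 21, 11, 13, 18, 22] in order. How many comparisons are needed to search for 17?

Search path for 17: 23 -> 6 -> 9 -> 21 -> 11 -> 13 -> 18
Found: False
Comparisons: 7


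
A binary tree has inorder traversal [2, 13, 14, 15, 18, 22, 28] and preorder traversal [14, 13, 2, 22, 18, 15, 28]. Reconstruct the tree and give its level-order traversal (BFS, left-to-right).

Inorder:  [2, 13, 14, 15, 18, 22, 28]
Preorder: [14, 13, 2, 22, 18, 15, 28]
Algorithm: preorder visits root first, so consume preorder in order;
for each root, split the current inorder slice at that value into
left-subtree inorder and right-subtree inorder, then recurse.
Recursive splits:
  root=14; inorder splits into left=[2, 13], right=[15, 18, 22, 28]
  root=13; inorder splits into left=[2], right=[]
  root=2; inorder splits into left=[], right=[]
  root=22; inorder splits into left=[15, 18], right=[28]
  root=18; inorder splits into left=[15], right=[]
  root=15; inorder splits into left=[], right=[]
  root=28; inorder splits into left=[], right=[]
Reconstructed level-order: [14, 13, 22, 2, 18, 28, 15]
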